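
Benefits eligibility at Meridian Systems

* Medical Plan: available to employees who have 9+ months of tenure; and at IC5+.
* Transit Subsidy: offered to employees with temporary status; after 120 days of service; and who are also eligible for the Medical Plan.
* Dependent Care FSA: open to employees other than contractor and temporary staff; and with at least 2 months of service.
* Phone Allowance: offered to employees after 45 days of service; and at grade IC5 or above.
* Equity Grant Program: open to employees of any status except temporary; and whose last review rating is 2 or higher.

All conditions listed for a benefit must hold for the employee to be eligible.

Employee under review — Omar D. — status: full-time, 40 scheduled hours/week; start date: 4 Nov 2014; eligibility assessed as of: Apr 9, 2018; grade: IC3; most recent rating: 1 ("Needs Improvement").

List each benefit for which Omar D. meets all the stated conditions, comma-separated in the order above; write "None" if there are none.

Service from 4 Nov 2014 to Apr 9, 2018: 1252 days.
Medical Plan — service 1252 days ≥ 9 months (≈270 days) ✓; grade IC3 < IC5 ✗ → not eligible.
Transit Subsidy — status full-time ✗ (requires temporary) → not eligible.
Dependent Care FSA — status full-time ✓ (not excluded); service 1252 days ≥ 2 months (≈60 days) ✓ → eligible.
Phone Allowance — service 1252 days ≥ 45 days ✓; grade IC3 < IC5 ✗ → not eligible.
Equity Grant Program — status full-time ✓ (not excluded); rating 1 < 2 ✗ → not eligible.

Dependent Care FSA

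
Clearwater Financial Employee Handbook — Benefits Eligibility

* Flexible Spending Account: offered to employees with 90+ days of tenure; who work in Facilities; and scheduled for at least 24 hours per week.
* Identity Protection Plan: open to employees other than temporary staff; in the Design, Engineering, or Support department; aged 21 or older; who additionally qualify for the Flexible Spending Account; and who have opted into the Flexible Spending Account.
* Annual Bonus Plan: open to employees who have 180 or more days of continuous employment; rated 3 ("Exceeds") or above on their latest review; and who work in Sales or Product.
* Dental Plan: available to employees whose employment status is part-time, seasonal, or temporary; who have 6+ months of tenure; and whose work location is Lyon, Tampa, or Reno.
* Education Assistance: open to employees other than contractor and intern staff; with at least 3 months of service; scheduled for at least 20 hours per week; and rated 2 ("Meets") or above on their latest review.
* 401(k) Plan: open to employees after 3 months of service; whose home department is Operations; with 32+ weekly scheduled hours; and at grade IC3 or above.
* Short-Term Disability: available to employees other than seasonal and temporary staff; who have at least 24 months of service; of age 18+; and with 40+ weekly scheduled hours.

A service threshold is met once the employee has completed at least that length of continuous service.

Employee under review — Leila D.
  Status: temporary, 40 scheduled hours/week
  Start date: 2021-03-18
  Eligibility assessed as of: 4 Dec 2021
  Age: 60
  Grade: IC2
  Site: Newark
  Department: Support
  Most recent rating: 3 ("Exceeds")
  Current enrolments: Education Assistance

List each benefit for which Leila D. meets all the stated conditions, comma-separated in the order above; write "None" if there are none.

Service from 2021-03-18 to 4 Dec 2021: 261 days.
Flexible Spending Account — service 261 days ≥ 90 days ✓; dept Support ✗ → not eligible.
Identity Protection Plan — status temporary ✗ (excluded) → not eligible.
Annual Bonus Plan — service 261 days ≥ 180 days ✓; rating 3 ≥ 3 ✓; dept Support ✗ → not eligible.
Dental Plan — status temporary ✓; service 261 days ≥ 6 months (≈180 days) ✓; site Newark ✗ (not Lyon, Tampa, or Reno) → not eligible.
Education Assistance — status temporary ✓ (not excluded); service 261 days ≥ 3 months (≈90 days) ✓; 40 hrs/wk ≥ 20 ✓; rating 3 ≥ 2 ✓ → eligible.
401(k) Plan — service 261 days ≥ 3 months (≈90 days) ✓; dept Support ✗ → not eligible.
Short-Term Disability — status temporary ✗ (excluded) → not eligible.

Education Assistance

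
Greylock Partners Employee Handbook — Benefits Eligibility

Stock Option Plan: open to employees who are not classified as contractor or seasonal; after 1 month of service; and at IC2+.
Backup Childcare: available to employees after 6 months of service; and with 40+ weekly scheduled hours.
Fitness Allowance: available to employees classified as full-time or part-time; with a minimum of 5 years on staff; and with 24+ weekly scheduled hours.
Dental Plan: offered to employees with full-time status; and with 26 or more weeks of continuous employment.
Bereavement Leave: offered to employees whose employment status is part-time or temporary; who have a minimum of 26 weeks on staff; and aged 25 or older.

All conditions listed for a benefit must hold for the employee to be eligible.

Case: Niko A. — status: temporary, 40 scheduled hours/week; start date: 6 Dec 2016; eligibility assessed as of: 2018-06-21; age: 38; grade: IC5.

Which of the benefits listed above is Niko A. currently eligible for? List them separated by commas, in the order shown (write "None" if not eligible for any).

Service from 6 Dec 2016 to 2018-06-21: 562 days.
Stock Option Plan — status temporary ✓ (not excluded); service 562 days ≥ 1 month (≈30 days) ✓; grade IC5 ≥ IC2 ✓ → eligible.
Backup Childcare — service 562 days ≥ 6 months (≈180 days) ✓; 40 hrs/wk ≥ 40 ✓ → eligible.
Fitness Allowance — status temporary ✗ (requires full-time or part-time) → not eligible.
Dental Plan — status temporary ✗ (requires full-time) → not eligible.
Bereavement Leave — status temporary ✓; service 562 days ≥ 26 weeks (≈182 days) ✓; age 38 ≥ 25 ✓ → eligible.

Stock Option Plan, Backup Childcare, Bereavement Leave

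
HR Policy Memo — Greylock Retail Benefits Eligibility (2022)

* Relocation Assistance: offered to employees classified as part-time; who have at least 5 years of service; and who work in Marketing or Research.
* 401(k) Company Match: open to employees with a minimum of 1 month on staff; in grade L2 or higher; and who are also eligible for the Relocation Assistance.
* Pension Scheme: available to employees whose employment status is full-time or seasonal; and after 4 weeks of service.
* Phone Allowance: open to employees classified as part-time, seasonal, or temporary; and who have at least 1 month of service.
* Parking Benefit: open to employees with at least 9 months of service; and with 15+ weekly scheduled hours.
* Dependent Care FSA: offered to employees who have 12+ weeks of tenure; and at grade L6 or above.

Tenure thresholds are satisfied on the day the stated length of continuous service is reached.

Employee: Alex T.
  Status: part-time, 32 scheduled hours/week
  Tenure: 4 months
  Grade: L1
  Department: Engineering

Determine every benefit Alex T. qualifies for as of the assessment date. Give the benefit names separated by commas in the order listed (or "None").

Relocation Assistance — status part-time ✓; service 4 months < 5 years (≈1825 days) ✗ → not eligible.
401(k) Company Match — service 4 months ≥ 1 month ✓; grade L1 < L2 ✗ → not eligible.
Pension Scheme — status part-time ✗ (requires full-time or seasonal) → not eligible.
Phone Allowance — status part-time ✓; service 4 months ≥ 1 month ✓ → eligible.
Parking Benefit — service 4 months < 9 months ✗ → not eligible.
Dependent Care FSA — service 4 months ≥ 12 weeks (≈84 days) ✓; grade L1 < L6 ✗ → not eligible.

Phone Allowance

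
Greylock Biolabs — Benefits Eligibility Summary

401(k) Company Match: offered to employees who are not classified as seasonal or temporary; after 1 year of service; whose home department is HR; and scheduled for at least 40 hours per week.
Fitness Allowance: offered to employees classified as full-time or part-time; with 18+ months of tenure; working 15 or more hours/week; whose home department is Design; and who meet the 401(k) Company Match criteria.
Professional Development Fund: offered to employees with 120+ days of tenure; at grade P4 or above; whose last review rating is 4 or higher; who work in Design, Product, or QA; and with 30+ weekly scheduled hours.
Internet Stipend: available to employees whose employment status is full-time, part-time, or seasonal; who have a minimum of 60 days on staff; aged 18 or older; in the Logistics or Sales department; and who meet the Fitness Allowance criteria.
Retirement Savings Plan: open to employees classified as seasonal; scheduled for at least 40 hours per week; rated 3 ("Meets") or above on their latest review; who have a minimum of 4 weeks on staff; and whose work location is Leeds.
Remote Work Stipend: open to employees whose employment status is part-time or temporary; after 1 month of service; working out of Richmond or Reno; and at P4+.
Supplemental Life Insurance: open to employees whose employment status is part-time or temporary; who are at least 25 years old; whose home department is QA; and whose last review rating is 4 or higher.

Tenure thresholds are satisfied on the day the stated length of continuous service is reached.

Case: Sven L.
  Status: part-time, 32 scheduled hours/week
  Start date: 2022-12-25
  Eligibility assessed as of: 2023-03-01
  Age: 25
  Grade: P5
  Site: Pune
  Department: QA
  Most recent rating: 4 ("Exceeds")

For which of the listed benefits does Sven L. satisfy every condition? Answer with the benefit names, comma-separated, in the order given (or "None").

Service from 2022-12-25 to 2023-03-01: 66 days.
401(k) Company Match — status part-time ✓ (not excluded); service 66 days < 1 year (≈365 days) ✗ → not eligible.
Fitness Allowance — status part-time ✓; service 66 days < 18 months (≈540 days) ✗ → not eligible.
Professional Development Fund — service 66 days < 120 days ✗ → not eligible.
Internet Stipend — status part-time ✓; service 66 days ≥ 60 days ✓; age 25 ≥ 18 ✓; dept QA ✗ → not eligible.
Retirement Savings Plan — status part-time ✗ (requires seasonal) → not eligible.
Remote Work Stipend — status part-time ✓; service 66 days ≥ 1 month (≈30 days) ✓; site Pune ✗ (not Richmond or Reno) → not eligible.
Supplemental Life Insurance — status part-time ✓; age 25 ≥ 25 ✓; dept QA ✓; rating 4 ≥ 4 ✓ → eligible.

Supplemental Life Insurance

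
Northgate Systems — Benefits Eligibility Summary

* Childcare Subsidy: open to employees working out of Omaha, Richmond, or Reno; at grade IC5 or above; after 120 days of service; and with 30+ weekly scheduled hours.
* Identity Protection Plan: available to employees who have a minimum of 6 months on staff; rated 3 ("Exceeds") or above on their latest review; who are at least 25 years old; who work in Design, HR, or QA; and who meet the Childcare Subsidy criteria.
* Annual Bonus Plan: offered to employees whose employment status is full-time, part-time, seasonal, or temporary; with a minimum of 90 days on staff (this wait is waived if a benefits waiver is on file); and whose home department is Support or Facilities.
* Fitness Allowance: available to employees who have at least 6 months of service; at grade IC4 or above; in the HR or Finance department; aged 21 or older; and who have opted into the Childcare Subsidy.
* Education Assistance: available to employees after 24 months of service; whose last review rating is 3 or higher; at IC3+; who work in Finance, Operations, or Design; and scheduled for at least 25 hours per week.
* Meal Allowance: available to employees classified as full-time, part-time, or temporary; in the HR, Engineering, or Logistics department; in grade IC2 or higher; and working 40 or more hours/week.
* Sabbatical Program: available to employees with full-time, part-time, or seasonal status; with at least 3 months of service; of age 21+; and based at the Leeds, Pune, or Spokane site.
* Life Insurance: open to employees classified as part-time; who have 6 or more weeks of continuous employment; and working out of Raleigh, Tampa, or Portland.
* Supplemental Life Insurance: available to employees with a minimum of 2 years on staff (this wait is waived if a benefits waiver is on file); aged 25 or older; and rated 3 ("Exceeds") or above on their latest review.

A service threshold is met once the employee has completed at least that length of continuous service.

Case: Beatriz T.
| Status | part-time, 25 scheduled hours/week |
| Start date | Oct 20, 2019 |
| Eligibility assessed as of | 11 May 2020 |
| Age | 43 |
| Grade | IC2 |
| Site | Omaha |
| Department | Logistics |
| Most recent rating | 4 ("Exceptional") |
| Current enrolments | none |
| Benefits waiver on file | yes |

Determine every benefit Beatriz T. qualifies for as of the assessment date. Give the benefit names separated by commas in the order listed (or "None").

Supplemental Life Insurance

Service from Oct 20, 2019 to 11 May 2020: 204 days.
Childcare Subsidy — site Omaha ✓; grade IC2 < IC5 ✗ → not eligible.
Identity Protection Plan — service 204 days ≥ 6 months (≈180 days) ✓; rating 4 ≥ 3 ✓; age 43 ≥ 25 ✓; dept Logistics ✗ → not eligible.
Annual Bonus Plan — status part-time ✓; benefits waiver on file ✓; dept Logistics ✗ → not eligible.
Fitness Allowance — service 204 days ≥ 6 months (≈180 days) ✓; grade IC2 < IC4 ✗ → not eligible.
Education Assistance — service 204 days < 24 months (≈720 days) ✗ → not eligible.
Meal Allowance — status part-time ✓; dept Logistics ✓; grade IC2 ≥ IC2 ✓; 25 hrs/wk < 40 ✗ → not eligible.
Sabbatical Program — status part-time ✓; service 204 days ≥ 3 months (≈90 days) ✓; age 43 ≥ 21 ✓; site Omaha ✗ (not Leeds, Pune, or Spokane) → not eligible.
Life Insurance — status part-time ✓; service 204 days ≥ 6 weeks (≈42 days) ✓; site Omaha ✗ (not Raleigh, Tampa, or Portland) → not eligible.
Supplemental Life Insurance — benefits waiver on file ✓; age 43 ≥ 25 ✓; rating 4 ≥ 3 ✓ → eligible.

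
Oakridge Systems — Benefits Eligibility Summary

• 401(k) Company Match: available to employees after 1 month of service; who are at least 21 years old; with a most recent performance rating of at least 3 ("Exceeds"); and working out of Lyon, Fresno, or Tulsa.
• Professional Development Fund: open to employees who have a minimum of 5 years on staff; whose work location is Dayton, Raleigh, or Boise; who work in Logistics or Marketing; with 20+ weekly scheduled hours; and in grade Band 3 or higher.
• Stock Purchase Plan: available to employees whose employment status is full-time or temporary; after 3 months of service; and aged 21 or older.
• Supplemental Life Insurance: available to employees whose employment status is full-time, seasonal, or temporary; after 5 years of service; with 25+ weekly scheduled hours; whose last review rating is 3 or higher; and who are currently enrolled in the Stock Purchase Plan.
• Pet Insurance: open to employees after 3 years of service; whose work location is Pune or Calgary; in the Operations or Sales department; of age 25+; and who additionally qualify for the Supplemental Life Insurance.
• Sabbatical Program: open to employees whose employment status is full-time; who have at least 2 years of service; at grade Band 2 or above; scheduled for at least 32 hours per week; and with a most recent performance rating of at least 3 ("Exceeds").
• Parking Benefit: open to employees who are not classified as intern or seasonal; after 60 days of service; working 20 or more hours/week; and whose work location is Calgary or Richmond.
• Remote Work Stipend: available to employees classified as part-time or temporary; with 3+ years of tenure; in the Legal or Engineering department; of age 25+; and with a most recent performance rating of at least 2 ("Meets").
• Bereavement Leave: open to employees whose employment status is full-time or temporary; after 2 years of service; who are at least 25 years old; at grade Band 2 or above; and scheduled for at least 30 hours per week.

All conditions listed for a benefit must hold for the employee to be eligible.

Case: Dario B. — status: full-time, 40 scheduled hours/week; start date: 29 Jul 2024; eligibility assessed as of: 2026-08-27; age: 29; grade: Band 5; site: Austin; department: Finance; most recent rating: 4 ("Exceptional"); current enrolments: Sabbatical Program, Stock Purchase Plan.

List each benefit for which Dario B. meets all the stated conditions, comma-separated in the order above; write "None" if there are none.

Stock Purchase Plan, Sabbatical Program, Bereavement Leave

Service from 29 Jul 2024 to 2026-08-27: 759 days.
401(k) Company Match — service 759 days ≥ 1 month (≈30 days) ✓; age 29 ≥ 21 ✓; rating 4 ≥ 3 ✓; site Austin ✗ (not Lyon, Fresno, or Tulsa) → not eligible.
Professional Development Fund — service 759 days < 5 years (≈1825 days) ✗ → not eligible.
Stock Purchase Plan — status full-time ✓; service 759 days ≥ 3 months (≈90 days) ✓; age 29 ≥ 21 ✓ → eligible.
Supplemental Life Insurance — status full-time ✓; service 759 days < 5 years (≈1825 days) ✗ → not eligible.
Pet Insurance — service 759 days < 3 years (≈1095 days) ✗ → not eligible.
Sabbatical Program — status full-time ✓; service 759 days ≥ 2 years (≈730 days) ✓; grade Band 5 ≥ Band 2 ✓; 40 hrs/wk ≥ 32 ✓; rating 4 ≥ 3 ✓ → eligible.
Parking Benefit — status full-time ✓ (not excluded); service 759 days ≥ 60 days ✓; 40 hrs/wk ≥ 20 ✓; site Austin ✗ (not Calgary or Richmond) → not eligible.
Remote Work Stipend — status full-time ✗ (requires part-time or temporary) → not eligible.
Bereavement Leave — status full-time ✓; service 759 days ≥ 2 years (≈730 days) ✓; age 29 ≥ 25 ✓; grade Band 5 ≥ Band 2 ✓; 40 hrs/wk ≥ 30 ✓ → eligible.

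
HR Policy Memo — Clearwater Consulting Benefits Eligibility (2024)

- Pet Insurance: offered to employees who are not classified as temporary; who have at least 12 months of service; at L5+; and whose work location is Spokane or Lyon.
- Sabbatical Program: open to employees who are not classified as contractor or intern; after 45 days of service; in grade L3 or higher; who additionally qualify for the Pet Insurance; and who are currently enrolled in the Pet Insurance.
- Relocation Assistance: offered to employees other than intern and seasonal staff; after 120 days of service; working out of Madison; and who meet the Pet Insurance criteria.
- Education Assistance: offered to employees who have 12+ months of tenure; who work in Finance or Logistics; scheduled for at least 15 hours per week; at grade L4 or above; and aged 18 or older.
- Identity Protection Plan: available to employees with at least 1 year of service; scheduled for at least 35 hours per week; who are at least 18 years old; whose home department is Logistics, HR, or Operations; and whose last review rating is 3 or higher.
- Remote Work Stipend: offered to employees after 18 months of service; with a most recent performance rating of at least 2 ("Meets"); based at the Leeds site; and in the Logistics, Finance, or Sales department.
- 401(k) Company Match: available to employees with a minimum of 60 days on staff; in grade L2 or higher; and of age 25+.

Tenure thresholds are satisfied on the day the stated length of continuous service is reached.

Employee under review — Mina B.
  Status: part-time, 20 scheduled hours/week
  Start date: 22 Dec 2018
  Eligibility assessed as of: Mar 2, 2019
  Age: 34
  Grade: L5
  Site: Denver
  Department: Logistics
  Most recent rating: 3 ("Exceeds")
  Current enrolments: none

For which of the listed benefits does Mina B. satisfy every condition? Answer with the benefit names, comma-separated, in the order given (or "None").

401(k) Company Match

Service from 22 Dec 2018 to Mar 2, 2019: 70 days.
Pet Insurance — status part-time ✓ (not excluded); service 70 days < 12 months (≈360 days) ✗ → not eligible.
Sabbatical Program — status part-time ✓ (not excluded); service 70 days ≥ 45 days ✓; grade L5 ≥ L3 ✓; not eligible for Pet Insurance ✗ → not eligible.
Relocation Assistance — status part-time ✓ (not excluded); service 70 days < 120 days ✗ → not eligible.
Education Assistance — service 70 days < 12 months (≈360 days) ✗ → not eligible.
Identity Protection Plan — service 70 days < 1 year (≈365 days) ✗ → not eligible.
Remote Work Stipend — service 70 days < 18 months (≈540 days) ✗ → not eligible.
401(k) Company Match — service 70 days ≥ 60 days ✓; grade L5 ≥ L2 ✓; age 34 ≥ 25 ✓ → eligible.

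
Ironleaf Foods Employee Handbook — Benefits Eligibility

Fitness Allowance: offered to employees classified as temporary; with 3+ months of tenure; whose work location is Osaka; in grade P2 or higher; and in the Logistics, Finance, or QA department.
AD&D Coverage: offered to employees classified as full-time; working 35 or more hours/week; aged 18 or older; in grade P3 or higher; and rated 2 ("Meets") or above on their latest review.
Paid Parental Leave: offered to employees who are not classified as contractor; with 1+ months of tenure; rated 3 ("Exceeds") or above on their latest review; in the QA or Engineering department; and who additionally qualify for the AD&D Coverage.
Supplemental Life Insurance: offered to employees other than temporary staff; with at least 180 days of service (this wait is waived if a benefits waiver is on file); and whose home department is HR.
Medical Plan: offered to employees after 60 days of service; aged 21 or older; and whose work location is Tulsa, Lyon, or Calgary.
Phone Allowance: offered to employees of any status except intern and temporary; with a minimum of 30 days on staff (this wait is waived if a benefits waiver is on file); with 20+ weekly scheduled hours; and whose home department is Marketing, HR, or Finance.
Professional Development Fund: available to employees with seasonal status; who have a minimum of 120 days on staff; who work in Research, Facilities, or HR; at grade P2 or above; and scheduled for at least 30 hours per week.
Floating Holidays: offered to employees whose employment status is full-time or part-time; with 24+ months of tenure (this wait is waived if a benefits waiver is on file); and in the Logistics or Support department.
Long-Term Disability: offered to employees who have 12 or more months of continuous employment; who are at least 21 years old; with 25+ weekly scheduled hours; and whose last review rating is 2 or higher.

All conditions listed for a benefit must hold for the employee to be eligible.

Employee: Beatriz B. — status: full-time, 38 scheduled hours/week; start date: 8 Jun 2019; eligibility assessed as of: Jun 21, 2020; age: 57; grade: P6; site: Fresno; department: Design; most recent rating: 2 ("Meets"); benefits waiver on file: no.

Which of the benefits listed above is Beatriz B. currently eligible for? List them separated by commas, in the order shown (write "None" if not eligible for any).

Service from 8 Jun 2019 to Jun 21, 2020: 379 days.
Fitness Allowance — status full-time ✗ (requires temporary) → not eligible.
AD&D Coverage — status full-time ✓; 38 hrs/wk ≥ 35 ✓; age 57 ≥ 18 ✓; grade P6 ≥ P3 ✓; rating 2 ≥ 2 ✓ → eligible.
Paid Parental Leave — status full-time ✓ (not excluded); service 379 days ≥ 1 month (≈30 days) ✓; rating 2 < 3 ✗ → not eligible.
Supplemental Life Insurance — status full-time ✓ (not excluded); no waiver, service 379 days ≥ 180 days ✓; dept Design ✗ → not eligible.
Medical Plan — service 379 days ≥ 60 days ✓; age 57 ≥ 21 ✓; site Fresno ✗ (not Tulsa, Lyon, or Calgary) → not eligible.
Phone Allowance — status full-time ✓ (not excluded); no waiver, service 379 days ≥ 30 days ✓; 38 hrs/wk ≥ 20 ✓; dept Design ✗ → not eligible.
Professional Development Fund — status full-time ✗ (requires seasonal) → not eligible.
Floating Holidays — status full-time ✓; no waiver, service 379 days < 24 months (≈720 days) ✗ → not eligible.
Long-Term Disability — service 379 days ≥ 12 months (≈360 days) ✓; age 57 ≥ 21 ✓; 38 hrs/wk ≥ 25 ✓; rating 2 ≥ 2 ✓ → eligible.

AD&D Coverage, Long-Term Disability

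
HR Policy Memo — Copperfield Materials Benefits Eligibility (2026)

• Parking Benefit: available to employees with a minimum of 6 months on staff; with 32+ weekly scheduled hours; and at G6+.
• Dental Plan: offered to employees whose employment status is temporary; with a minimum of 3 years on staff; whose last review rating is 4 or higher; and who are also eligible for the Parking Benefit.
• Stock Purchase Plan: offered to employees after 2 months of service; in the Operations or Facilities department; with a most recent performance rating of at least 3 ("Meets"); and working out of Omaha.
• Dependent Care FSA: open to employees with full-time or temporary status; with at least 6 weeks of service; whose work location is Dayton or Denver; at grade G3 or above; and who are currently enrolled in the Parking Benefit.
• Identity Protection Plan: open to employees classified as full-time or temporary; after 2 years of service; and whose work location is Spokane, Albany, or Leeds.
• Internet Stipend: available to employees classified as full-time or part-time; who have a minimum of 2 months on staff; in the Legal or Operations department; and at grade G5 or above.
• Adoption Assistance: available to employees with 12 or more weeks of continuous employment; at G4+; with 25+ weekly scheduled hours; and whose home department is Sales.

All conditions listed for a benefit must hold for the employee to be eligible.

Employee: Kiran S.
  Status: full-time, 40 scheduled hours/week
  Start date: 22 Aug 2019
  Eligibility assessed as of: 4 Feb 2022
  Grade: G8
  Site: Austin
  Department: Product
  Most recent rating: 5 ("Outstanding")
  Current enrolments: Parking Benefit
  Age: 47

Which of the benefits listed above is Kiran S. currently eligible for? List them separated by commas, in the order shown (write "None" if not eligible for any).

Parking Benefit

Service from 22 Aug 2019 to 4 Feb 2022: 897 days.
Parking Benefit — service 897 days ≥ 6 months (≈180 days) ✓; 40 hrs/wk ≥ 32 ✓; grade G8 ≥ G6 ✓ → eligible.
Dental Plan — status full-time ✗ (requires temporary) → not eligible.
Stock Purchase Plan — service 897 days ≥ 2 months (≈60 days) ✓; dept Product ✗ → not eligible.
Dependent Care FSA — status full-time ✓; service 897 days ≥ 6 weeks (≈42 days) ✓; site Austin ✗ (not Dayton or Denver) → not eligible.
Identity Protection Plan — status full-time ✓; service 897 days ≥ 2 years (≈730 days) ✓; site Austin ✗ (not Spokane, Albany, or Leeds) → not eligible.
Internet Stipend — status full-time ✓; service 897 days ≥ 2 months (≈60 days) ✓; dept Product ✗ → not eligible.
Adoption Assistance — service 897 days ≥ 12 weeks (≈84 days) ✓; grade G8 ≥ G4 ✓; 40 hrs/wk ≥ 25 ✓; dept Product ✗ → not eligible.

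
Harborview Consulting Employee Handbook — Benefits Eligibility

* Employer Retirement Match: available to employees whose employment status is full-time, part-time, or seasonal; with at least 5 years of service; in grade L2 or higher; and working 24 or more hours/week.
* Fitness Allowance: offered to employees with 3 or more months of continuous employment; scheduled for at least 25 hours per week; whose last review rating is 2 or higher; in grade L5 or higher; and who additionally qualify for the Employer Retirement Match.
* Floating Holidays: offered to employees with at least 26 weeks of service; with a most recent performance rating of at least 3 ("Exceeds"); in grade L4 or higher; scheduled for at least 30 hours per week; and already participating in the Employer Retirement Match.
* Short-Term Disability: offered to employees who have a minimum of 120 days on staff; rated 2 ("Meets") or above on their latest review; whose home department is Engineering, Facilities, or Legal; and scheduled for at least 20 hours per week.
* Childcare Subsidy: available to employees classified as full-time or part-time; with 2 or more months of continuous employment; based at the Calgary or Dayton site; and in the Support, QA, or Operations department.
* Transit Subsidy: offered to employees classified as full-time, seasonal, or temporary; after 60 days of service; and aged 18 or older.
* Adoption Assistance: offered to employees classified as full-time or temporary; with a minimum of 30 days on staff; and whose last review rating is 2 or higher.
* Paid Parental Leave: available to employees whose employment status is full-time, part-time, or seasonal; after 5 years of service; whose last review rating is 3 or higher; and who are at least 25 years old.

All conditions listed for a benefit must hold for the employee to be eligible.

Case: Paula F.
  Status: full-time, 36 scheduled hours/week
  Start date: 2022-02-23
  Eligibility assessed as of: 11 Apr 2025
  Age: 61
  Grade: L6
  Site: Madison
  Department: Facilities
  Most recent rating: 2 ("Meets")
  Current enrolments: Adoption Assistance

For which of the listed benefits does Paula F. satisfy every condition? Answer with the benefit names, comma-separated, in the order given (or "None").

Service from 2022-02-23 to 11 Apr 2025: 1143 days.
Employer Retirement Match — status full-time ✓; service 1143 days < 5 years (≈1825 days) ✗ → not eligible.
Fitness Allowance — service 1143 days ≥ 3 months (≈90 days) ✓; 36 hrs/wk ≥ 25 ✓; rating 2 ≥ 2 ✓; grade L6 ≥ L5 ✓; not eligible for Employer Retirement Match ✗ → not eligible.
Floating Holidays — service 1143 days ≥ 26 weeks (≈182 days) ✓; rating 2 < 3 ✗ → not eligible.
Short-Term Disability — service 1143 days ≥ 120 days ✓; rating 2 ≥ 2 ✓; dept Facilities ✓; 36 hrs/wk ≥ 20 ✓ → eligible.
Childcare Subsidy — status full-time ✓; service 1143 days ≥ 2 months (≈60 days) ✓; site Madison ✗ (not Calgary or Dayton) → not eligible.
Transit Subsidy — status full-time ✓; service 1143 days ≥ 60 days ✓; age 61 ≥ 18 ✓ → eligible.
Adoption Assistance — status full-time ✓; service 1143 days ≥ 30 days ✓; rating 2 ≥ 2 ✓ → eligible.
Paid Parental Leave — status full-time ✓; service 1143 days < 5 years (≈1825 days) ✗ → not eligible.

Short-Term Disability, Transit Subsidy, Adoption Assistance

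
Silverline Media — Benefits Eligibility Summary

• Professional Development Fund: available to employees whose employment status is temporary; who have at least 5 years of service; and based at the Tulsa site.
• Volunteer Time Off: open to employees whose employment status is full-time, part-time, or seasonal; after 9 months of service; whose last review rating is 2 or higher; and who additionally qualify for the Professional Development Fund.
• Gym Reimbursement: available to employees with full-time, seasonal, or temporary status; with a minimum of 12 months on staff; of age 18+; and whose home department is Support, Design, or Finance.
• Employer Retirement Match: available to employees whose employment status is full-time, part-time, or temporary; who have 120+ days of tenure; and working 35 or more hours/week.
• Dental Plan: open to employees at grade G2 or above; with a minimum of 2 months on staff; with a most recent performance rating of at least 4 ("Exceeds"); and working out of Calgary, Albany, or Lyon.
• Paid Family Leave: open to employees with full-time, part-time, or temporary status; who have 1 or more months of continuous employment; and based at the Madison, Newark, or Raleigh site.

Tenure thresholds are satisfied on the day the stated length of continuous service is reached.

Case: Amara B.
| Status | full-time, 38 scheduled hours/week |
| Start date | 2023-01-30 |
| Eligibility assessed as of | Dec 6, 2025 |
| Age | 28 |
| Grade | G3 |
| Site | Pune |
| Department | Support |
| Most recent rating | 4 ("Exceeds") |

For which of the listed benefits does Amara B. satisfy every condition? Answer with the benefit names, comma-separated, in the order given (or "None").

Gym Reimbursement, Employer Retirement Match

Service from 2023-01-30 to Dec 6, 2025: 1041 days.
Professional Development Fund — status full-time ✗ (requires temporary) → not eligible.
Volunteer Time Off — status full-time ✓; service 1041 days ≥ 9 months (≈270 days) ✓; rating 4 ≥ 2 ✓; not eligible for Professional Development Fund ✗ → not eligible.
Gym Reimbursement — status full-time ✓; service 1041 days ≥ 12 months (≈360 days) ✓; age 28 ≥ 18 ✓; dept Support ✓ → eligible.
Employer Retirement Match — status full-time ✓; service 1041 days ≥ 120 days ✓; 38 hrs/wk ≥ 35 ✓ → eligible.
Dental Plan — grade G3 ≥ G2 ✓; service 1041 days ≥ 2 months (≈60 days) ✓; rating 4 ≥ 4 ✓; site Pune ✗ (not Calgary, Albany, or Lyon) → not eligible.
Paid Family Leave — status full-time ✓; service 1041 days ≥ 1 month (≈30 days) ✓; site Pune ✗ (not Madison, Newark, or Raleigh) → not eligible.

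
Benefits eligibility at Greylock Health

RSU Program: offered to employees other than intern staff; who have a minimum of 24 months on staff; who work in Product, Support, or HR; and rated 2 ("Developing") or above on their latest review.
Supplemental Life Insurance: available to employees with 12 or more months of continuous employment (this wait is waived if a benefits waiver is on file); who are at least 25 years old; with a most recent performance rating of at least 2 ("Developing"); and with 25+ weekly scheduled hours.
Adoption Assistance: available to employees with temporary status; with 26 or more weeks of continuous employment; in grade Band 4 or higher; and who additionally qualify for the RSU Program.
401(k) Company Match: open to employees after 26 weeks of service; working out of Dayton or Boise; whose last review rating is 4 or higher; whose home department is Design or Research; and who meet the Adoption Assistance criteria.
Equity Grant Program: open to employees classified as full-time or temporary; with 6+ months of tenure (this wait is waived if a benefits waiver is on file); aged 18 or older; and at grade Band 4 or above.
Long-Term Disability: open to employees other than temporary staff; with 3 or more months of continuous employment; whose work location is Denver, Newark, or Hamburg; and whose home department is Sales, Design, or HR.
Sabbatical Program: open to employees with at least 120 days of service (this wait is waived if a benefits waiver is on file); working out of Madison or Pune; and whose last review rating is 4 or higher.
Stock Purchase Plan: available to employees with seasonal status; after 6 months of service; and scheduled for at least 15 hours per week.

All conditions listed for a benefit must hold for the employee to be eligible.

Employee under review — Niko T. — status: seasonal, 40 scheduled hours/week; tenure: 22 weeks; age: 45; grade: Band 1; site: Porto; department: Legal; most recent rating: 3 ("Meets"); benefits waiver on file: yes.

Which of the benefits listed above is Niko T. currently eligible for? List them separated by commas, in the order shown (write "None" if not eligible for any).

Supplemental Life Insurance

RSU Program — status seasonal ✓ (not excluded); service 22 weeks < 24 months (≈720 days) ✗ → not eligible.
Supplemental Life Insurance — benefits waiver on file ✓; age 45 ≥ 25 ✓; rating 3 ≥ 2 ✓; 40 hrs/wk ≥ 25 ✓ → eligible.
Adoption Assistance — status seasonal ✗ (requires temporary) → not eligible.
401(k) Company Match — service 22 weeks < 26 weeks ✗ → not eligible.
Equity Grant Program — status seasonal ✗ (requires full-time or temporary) → not eligible.
Long-Term Disability — status seasonal ✓ (not excluded); service 22 weeks ≥ 3 months (≈90 days) ✓; site Porto ✗ (not Denver, Newark, or Hamburg) → not eligible.
Sabbatical Program — benefits waiver on file ✓; site Porto ✗ (not Madison or Pune) → not eligible.
Stock Purchase Plan — status seasonal ✓; service 22 weeks < 6 months (≈180 days) ✗ → not eligible.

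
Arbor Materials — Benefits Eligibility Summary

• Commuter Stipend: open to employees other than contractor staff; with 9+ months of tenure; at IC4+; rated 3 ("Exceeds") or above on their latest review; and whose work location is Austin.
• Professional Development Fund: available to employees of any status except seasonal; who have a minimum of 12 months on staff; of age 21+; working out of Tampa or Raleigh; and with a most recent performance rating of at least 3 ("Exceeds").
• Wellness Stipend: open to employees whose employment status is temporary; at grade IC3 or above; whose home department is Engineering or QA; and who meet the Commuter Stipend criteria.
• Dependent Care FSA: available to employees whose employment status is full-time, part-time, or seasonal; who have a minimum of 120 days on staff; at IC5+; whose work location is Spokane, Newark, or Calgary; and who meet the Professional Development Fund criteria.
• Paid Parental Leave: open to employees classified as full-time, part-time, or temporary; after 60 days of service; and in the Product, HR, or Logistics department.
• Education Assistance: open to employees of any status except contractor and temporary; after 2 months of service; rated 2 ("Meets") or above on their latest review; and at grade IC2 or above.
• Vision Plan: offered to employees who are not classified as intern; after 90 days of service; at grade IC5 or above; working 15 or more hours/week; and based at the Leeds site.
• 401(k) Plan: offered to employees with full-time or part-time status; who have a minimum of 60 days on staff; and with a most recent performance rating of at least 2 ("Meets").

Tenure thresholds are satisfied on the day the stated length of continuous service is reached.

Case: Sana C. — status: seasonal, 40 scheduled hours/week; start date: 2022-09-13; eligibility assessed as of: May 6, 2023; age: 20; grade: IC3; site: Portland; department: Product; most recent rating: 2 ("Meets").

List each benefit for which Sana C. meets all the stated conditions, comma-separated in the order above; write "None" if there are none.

Education Assistance

Service from 2022-09-13 to May 6, 2023: 235 days.
Commuter Stipend — status seasonal ✓ (not excluded); service 235 days < 9 months (≈270 days) ✗ → not eligible.
Professional Development Fund — status seasonal ✗ (excluded) → not eligible.
Wellness Stipend — status seasonal ✗ (requires temporary) → not eligible.
Dependent Care FSA — status seasonal ✓; service 235 days ≥ 120 days ✓; grade IC3 < IC5 ✗ → not eligible.
Paid Parental Leave — status seasonal ✗ (requires full-time, part-time, or temporary) → not eligible.
Education Assistance — status seasonal ✓ (not excluded); service 235 days ≥ 2 months (≈60 days) ✓; rating 2 ≥ 2 ✓; grade IC3 ≥ IC2 ✓ → eligible.
Vision Plan — status seasonal ✓ (not excluded); service 235 days ≥ 90 days ✓; grade IC3 < IC5 ✗ → not eligible.
401(k) Plan — status seasonal ✗ (requires full-time or part-time) → not eligible.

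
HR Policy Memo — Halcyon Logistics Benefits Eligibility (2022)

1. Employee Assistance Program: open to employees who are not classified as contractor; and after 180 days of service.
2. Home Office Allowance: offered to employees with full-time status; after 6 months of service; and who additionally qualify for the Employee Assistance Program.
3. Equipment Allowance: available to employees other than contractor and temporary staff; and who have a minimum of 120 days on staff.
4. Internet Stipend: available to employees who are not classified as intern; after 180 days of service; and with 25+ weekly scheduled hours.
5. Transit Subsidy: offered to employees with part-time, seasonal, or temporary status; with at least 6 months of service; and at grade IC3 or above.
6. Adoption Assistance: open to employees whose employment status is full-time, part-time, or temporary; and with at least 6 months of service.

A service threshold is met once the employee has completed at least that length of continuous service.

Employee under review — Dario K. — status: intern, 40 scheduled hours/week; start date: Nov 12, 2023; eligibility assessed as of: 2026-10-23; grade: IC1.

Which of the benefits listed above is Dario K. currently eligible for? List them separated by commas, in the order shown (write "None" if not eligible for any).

Employee Assistance Program, Equipment Allowance

Service from Nov 12, 2023 to 2026-10-23: 1076 days.
Employee Assistance Program — status intern ✓ (not excluded); service 1076 days ≥ 180 days ✓ → eligible.
Home Office Allowance — status intern ✗ (requires full-time) → not eligible.
Equipment Allowance — status intern ✓ (not excluded); service 1076 days ≥ 120 days ✓ → eligible.
Internet Stipend — status intern ✗ (excluded) → not eligible.
Transit Subsidy — status intern ✗ (requires part-time, seasonal, or temporary) → not eligible.
Adoption Assistance — status intern ✗ (requires full-time, part-time, or temporary) → not eligible.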